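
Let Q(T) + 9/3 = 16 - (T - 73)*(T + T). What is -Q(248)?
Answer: 86787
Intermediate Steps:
Q(T) = 13 - 2*T*(-73 + T) (Q(T) = -3 + (16 - (T - 73)*(T + T)) = -3 + (16 - (-73 + T)*2*T) = -3 + (16 - 2*T*(-73 + T)) = 13 - 2*T*(-73 + T))
-Q(248) = -(13 - 2*248**2 + 146*248) = -(13 - 2*61504 + 36208) = -(13 - 123008 + 36208) = -1*(-86787) = 86787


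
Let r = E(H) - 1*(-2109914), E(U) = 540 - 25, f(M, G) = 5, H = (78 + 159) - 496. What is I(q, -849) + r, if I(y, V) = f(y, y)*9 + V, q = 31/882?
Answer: 2109625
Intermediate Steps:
H = -259 (H = 237 - 496 = -259)
q = 31/882 (q = 31*(1/882) = 31/882 ≈ 0.035147)
E(U) = 515
I(y, V) = 45 + V (I(y, V) = 5*9 + V = 45 + V)
r = 2110429 (r = 515 - 1*(-2109914) = 515 + 2109914 = 2110429)
I(q, -849) + r = (45 - 849) + 2110429 = -804 + 2110429 = 2109625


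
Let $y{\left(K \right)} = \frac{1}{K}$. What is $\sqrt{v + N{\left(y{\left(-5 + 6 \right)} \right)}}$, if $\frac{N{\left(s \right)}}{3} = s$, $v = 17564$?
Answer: $\sqrt{17567} \approx 132.54$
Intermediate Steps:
$N{\left(s \right)} = 3 s$
$\sqrt{v + N{\left(y{\left(-5 + 6 \right)} \right)}} = \sqrt{17564 + \frac{3}{-5 + 6}} = \sqrt{17564 + \frac{3}{1}} = \sqrt{17564 + 3 \cdot 1} = \sqrt{17564 + 3} = \sqrt{17567}$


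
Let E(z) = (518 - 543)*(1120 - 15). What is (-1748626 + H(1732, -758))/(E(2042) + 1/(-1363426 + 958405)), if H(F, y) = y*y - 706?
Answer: 237902855064/5594352563 ≈ 42.526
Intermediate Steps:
E(z) = -27625 (E(z) = -25*1105 = -27625)
H(F, y) = -706 + y**2 (H(F, y) = y**2 - 706 = -706 + y**2)
(-1748626 + H(1732, -758))/(E(2042) + 1/(-1363426 + 958405)) = (-1748626 + (-706 + (-758)**2))/(-27625 + 1/(-1363426 + 958405)) = (-1748626 + (-706 + 574564))/(-27625 + 1/(-405021)) = (-1748626 + 573858)/(-27625 - 1/405021) = -1174768/(-11188705126/405021) = -1174768*(-405021/11188705126) = 237902855064/5594352563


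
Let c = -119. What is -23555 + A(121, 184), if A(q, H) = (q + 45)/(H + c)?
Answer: -1530909/65 ≈ -23552.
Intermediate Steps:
A(q, H) = (45 + q)/(-119 + H) (A(q, H) = (q + 45)/(H - 119) = (45 + q)/(-119 + H))
-23555 + A(121, 184) = -23555 + (45 + 121)/(-119 + 184) = -23555 + 166/65 = -1530909/65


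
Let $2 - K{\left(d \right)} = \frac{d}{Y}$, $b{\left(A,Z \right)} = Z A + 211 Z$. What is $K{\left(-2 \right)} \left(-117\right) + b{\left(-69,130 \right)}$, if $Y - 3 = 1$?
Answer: $\frac{36335}{2} \approx 18168.0$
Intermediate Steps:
$Y = 4$ ($Y = 3 + 1 = 4$)
$b{\left(A,Z \right)} = 211 Z + A Z$ ($b{\left(A,Z \right)} = A Z + 211 Z = 211 Z + A Z$)
$K{\left(d \right)} = 2 - \frac{d}{4}$
$K{\left(-2 \right)} \left(-117\right) + b{\left(-69,130 \right)} = \left(2 - - \frac{1}{2}\right) \left(-117\right) + 130 \left(211 - 69\right) = \left(2 + \frac{1}{2}\right) \left(-117\right) + 130 \cdot 142 = \frac{5}{2} \left(-117\right) + 18460 = - \frac{585}{2} + 18460 = \frac{36335}{2}$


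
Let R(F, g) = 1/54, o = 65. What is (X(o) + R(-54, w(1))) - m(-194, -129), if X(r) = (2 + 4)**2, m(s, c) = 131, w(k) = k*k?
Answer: -5129/54 ≈ -94.981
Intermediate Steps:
w(k) = k**2
X(r) = 36 (X(r) = 6**2 = 36)
R(F, g) = 1/54
(X(o) + R(-54, w(1))) - m(-194, -129) = (36 + 1/54) - 1*131 = 1945/54 - 131 = -5129/54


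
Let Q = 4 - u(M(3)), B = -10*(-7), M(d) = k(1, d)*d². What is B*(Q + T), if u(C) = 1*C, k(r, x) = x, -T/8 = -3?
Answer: 70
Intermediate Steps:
T = 24 (T = -8*(-3) = 24)
M(d) = d³ (M(d) = d*d² = d³)
u(C) = C
B = 70
Q = -23 (Q = 4 - 1*3³ = 4 - 1*27 = 4 - 27 = -23)
B*(Q + T) = 70*(-23 + 24) = 70*1 = 70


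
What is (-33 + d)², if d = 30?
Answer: 9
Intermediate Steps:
(-33 + d)² = (-33 + 30)² = (-3)² = 9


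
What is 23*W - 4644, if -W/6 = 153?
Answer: -25758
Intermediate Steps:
W = -918 (W = -6*153 = -918)
23*W - 4644 = 23*(-918) - 4644 = -21114 - 4644 = -25758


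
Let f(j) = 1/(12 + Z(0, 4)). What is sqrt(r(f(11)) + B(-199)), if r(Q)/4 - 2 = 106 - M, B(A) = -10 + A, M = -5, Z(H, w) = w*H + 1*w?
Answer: 9*sqrt(3) ≈ 15.588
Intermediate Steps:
Z(H, w) = w + H*w (Z(H, w) = H*w + w = w + H*w)
f(j) = 1/16 (f(j) = 1/(12 + 4*(1 + 0)) = 1/(12 + 4*1) = 1/(12 + 4) = 1/16)
r(Q) = 452 (r(Q) = 8 + 4*(106 - 1*(-5)) = 8 + 4*(106 + 5) = 8 + 4*111 = 8 + 444 = 452)
sqrt(r(f(11)) + B(-199)) = sqrt(452 + (-10 - 199)) = sqrt(452 - 209) = sqrt(243) = 9*sqrt(3)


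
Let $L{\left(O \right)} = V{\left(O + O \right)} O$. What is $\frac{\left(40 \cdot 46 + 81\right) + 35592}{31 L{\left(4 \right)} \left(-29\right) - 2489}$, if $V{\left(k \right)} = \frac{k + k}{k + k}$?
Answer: $- \frac{37513}{6085} \approx -6.1648$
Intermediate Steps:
$V{\left(k \right)} = 1$ ($V{\left(k \right)} = \frac{2 k}{2 k} = 2 k \frac{1}{2 k} = 1$)
$L{\left(O \right)} = O$ ($L{\left(O \right)} = 1 O = O$)
$\frac{\left(40 \cdot 46 + 81\right) + 35592}{31 L{\left(4 \right)} \left(-29\right) - 2489} = \frac{\left(40 \cdot 46 + 81\right) + 35592}{31 \cdot 4 \left(-29\right) - 2489} = \frac{\left(1840 + 81\right) + 35592}{124 \left(-29\right) - 2489} = \frac{1921 + 35592}{-3596 - 2489} = \frac{37513}{-6085} = 37513 \left(- \frac{1}{6085}\right) = - \frac{37513}{6085}$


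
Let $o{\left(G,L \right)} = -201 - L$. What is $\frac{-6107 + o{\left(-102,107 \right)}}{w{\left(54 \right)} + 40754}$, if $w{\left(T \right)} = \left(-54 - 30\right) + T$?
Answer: $- \frac{6415}{40724} \approx -0.15752$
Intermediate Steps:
$w{\left(T \right)} = -84 + T$
$\frac{-6107 + o{\left(-102,107 \right)}}{w{\left(54 \right)} + 40754} = \frac{-6107 - 308}{\left(-84 + 54\right) + 40754} = \frac{-6107 - 308}{-30 + 40754} = \frac{-6107 - 308}{40724} = \left(-6415\right) \frac{1}{40724} = - \frac{6415}{40724}$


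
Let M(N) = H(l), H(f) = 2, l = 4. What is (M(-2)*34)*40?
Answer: 2720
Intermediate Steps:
M(N) = 2
(M(-2)*34)*40 = (2*34)*40 = 68*40 = 2720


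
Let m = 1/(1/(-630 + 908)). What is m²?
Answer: 77284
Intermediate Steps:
m = 278 (m = 1/(1/278) = 278)
m² = 278² = 77284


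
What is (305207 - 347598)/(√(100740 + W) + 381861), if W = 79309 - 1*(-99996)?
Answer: -16187469651/145817543276 + 42391*√280045/145817543276 ≈ -0.11086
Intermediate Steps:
W = 179305 (W = 79309 + 99996 = 179305)
(305207 - 347598)/(√(100740 + W) + 381861) = (305207 - 347598)/(√(100740 + 179305) + 381861) = -42391/(√280045 + 381861) = -42391/(381861 + √280045)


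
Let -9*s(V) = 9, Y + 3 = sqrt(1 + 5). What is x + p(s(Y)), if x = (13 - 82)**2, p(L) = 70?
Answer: 4831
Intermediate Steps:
Y = -3 + sqrt(6) (Y = -3 + sqrt(1 + 5) = -3 + sqrt(6) ≈ -0.55051)
s(V) = -1 (s(V) = -1/9*9 = -1)
x = 4761 (x = (-69)**2 = 4761)
x + p(s(Y)) = 4761 + 70 = 4831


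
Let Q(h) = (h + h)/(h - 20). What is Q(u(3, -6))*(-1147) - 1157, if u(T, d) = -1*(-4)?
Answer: -1167/2 ≈ -583.50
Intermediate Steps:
u(T, d) = 4
Q(h) = 2*h/(-20 + h) (Q(h) = (2*h)/(-20 + h) = 2*h/(-20 + h))
Q(u(3, -6))*(-1147) - 1157 = (2*4/(-20 + 4))*(-1147) - 1157 = (2*4/(-16))*(-1147) - 1157 = (2*4*(-1/16))*(-1147) - 1157 = -½*(-1147) - 1157 = 1147/2 - 1157 = -1167/2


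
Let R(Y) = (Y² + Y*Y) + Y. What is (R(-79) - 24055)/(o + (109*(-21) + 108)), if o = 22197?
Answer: -971/1668 ≈ -0.58213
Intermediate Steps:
R(Y) = Y + 2*Y² (R(Y) = (Y² + Y²) + Y = 2*Y² + Y = Y + 2*Y²)
(R(-79) - 24055)/(o + (109*(-21) + 108)) = (-79*(1 + 2*(-79)) - 24055)/(22197 + (109*(-21) + 108)) = (-79*(1 - 158) - 24055)/(22197 + (-2289 + 108)) = (-79*(-157) - 24055)/(22197 - 2181) = (12403 - 24055)/20016 = -11652*1/20016 = -971/1668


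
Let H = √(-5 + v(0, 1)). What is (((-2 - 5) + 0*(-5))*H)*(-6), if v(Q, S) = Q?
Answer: 42*I*√5 ≈ 93.915*I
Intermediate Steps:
H = I*√5 (H = √(-5 + 0) = √(-5) = I*√5 ≈ 2.2361*I)
(((-2 - 5) + 0*(-5))*H)*(-6) = (((-2 - 5) + 0*(-5))*(I*√5))*(-6) = ((-7 + 0)*(I*√5))*(-6) = -7*I*√5*(-6) = 42*I*√5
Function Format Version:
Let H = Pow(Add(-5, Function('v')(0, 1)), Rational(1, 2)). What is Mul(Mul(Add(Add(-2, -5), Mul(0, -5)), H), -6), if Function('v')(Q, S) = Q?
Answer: Mul(42, I, Pow(5, Rational(1, 2))) ≈ Mul(93.915, I)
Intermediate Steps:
H = Mul(I, Pow(5, Rational(1, 2))) (H = Pow(Add(-5, 0), Rational(1, 2)) = Pow(-5, Rational(1, 2)) = Mul(I, Pow(5, Rational(1, 2))) ≈ Mul(2.2361, I))
Mul(Mul(Add(Add(-2, -5), Mul(0, -5)), H), -6) = Mul(Mul(Add(Add(-2, -5), Mul(0, -5)), Mul(I, Pow(5, Rational(1, 2)))), -6) = Mul(Mul(Add(-7, 0), Mul(I, Pow(5, Rational(1, 2)))), -6) = Mul(Mul(-7, Mul(I, Pow(5, Rational(1, 2)))), -6) = Mul(Mul(-7, I, Pow(5, Rational(1, 2))), -6) = Mul(42, I, Pow(5, Rational(1, 2)))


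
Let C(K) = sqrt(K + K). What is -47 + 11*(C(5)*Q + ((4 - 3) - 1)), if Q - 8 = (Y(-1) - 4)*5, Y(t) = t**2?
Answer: -47 - 77*sqrt(10) ≈ -290.50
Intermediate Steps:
Q = -7 (Q = 8 + ((-1)**2 - 4)*5 = 8 + (1 - 4)*5 = 8 - 3*5 = 8 - 15 = -7)
C(K) = sqrt(2)*sqrt(K) (C(K) = sqrt(2*K) = sqrt(2)*sqrt(K))
-47 + 11*(C(5)*Q + ((4 - 3) - 1)) = -47 + 11*((sqrt(2)*sqrt(5))*(-7) + ((4 - 3) - 1)) = -47 + 11*(sqrt(10)*(-7) + (1 - 1)) = -47 + 11*(-7*sqrt(10) + 0) = -47 + 11*(-7*sqrt(10)) = -47 - 77*sqrt(10)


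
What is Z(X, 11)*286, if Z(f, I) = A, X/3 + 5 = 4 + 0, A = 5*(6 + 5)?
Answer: 15730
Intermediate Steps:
A = 55 (A = 5*11 = 55)
X = -3 (X = -15 + 3*(4 + 0) = -15 + 3*4 = -15 + 12 = -3)
Z(f, I) = 55
Z(X, 11)*286 = 55*286 = 15730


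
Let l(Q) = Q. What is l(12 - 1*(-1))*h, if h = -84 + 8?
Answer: -988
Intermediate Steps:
h = -76
l(12 - 1*(-1))*h = (12 - 1*(-1))*(-76) = (12 + 1)*(-76) = 13*(-76) = -988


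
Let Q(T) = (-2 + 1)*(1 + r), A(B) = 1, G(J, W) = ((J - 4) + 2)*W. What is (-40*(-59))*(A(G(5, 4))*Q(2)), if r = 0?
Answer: -2360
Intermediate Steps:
G(J, W) = W*(-2 + J) (G(J, W) = ((-4 + J) + 2)*W = (-2 + J)*W = W*(-2 + J))
Q(T) = -1 (Q(T) = (-2 + 1)*(1 + 0) = -1*1 = -1)
(-40*(-59))*(A(G(5, 4))*Q(2)) = (-40*(-59))*(1*(-1)) = 2360*(-1) = -2360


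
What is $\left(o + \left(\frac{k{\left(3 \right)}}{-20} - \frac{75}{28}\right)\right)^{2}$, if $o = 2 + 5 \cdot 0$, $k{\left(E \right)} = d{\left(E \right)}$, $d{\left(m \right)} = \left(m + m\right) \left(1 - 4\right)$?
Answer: $\frac{961}{19600} \approx 0.049031$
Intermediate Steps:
$d{\left(m \right)} = - 6 m$ ($d{\left(m \right)} = 2 m \left(-3\right) = - 6 m$)
$k{\left(E \right)} = - 6 E$
$o = 2$ ($o = 2 + 0 = 2$)
$\left(o + \left(\frac{k{\left(3 \right)}}{-20} - \frac{75}{28}\right)\right)^{2} = \left(2 - \left(\frac{75}{28} - \frac{\left(-6\right) 3}{-20}\right)\right)^{2} = \left(2 - \frac{249}{140}\right)^{2} = \left(\frac{31}{140}\right)^{2} = \frac{961}{19600}$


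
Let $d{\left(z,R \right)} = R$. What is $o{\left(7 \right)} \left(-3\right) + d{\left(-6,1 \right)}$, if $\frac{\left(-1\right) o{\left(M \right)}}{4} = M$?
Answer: $85$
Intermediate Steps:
$o{\left(M \right)} = - 4 M$
$o{\left(7 \right)} \left(-3\right) + d{\left(-6,1 \right)} = \left(-4\right) 7 \left(-3\right) + 1 = \left(-28\right) \left(-3\right) + 1 = 84 + 1 = 85$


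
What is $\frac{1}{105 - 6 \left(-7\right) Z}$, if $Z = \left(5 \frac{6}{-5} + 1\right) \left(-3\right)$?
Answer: $\frac{1}{735} \approx 0.0013605$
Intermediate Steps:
$Z = 15$ ($Z = \left(5 \cdot 6 \left(- \frac{1}{5}\right) + 1\right) \left(-3\right) = \left(5 \left(- \frac{6}{5}\right) + 1\right) \left(-3\right) = \left(-6 + 1\right) \left(-3\right) = \left(-5\right) \left(-3\right) = 15$)
$\frac{1}{105 - 6 \left(-7\right) Z} = \frac{1}{105 - 6 \left(-7\right) 15} = \frac{1}{105 - \left(-42\right) 15} = \frac{1}{105 - -630} = \frac{1}{105 + 630} = \frac{1}{735}$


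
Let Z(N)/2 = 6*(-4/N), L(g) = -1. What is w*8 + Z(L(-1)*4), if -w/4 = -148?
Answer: 4748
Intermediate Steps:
w = 592 (w = -4*(-148) = 592)
Z(N) = -48/N (Z(N) = 2*(6*(-4/N)) = 2*(-24/N) = -48/N)
w*8 + Z(L(-1)*4) = 592*8 - 48/((-1*4)) = 4736 - 48/(-4) = 4736 - 48*(-¼) = 4736 + 12 = 4748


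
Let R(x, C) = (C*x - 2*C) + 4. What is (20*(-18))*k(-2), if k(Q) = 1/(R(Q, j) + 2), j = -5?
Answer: -180/13 ≈ -13.846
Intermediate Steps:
R(x, C) = 4 - 2*C + C*x (R(x, C) = (-2*C + C*x) + 4 = 4 - 2*C + C*x)
k(Q) = 1/(16 - 5*Q) (k(Q) = 1/((4 - 2*(-5) - 5*Q) + 2) = 1/((4 + 10 - 5*Q) + 2) = 1/((14 - 5*Q) + 2) = 1/(16 - 5*Q))
(20*(-18))*k(-2) = (20*(-18))*(-1/(-16 + 5*(-2))) = -(-360)/(-16 - 10) = -(-360)/(-26) = -(-360)*(-1)/26 = -360*1/26 = -180/13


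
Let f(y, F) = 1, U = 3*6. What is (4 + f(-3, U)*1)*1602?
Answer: 8010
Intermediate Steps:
U = 18
(4 + f(-3, U)*1)*1602 = (4 + 1*1)*1602 = (4 + 1)*1602 = 5*1602 = 8010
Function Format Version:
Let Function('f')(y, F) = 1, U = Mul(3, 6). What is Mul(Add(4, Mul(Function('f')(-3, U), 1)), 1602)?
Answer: 8010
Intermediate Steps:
U = 18
Mul(Add(4, Mul(Function('f')(-3, U), 1)), 1602) = Mul(Add(4, Mul(1, 1)), 1602) = Mul(Add(4, 1), 1602) = Mul(5, 1602) = 8010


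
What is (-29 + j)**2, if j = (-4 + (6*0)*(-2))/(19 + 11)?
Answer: 190969/225 ≈ 848.75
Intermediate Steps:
j = -2/15 (j = (-4 + 0*(-2))/30 = (-4 + 0)*(1/30) = -4*1/30 = -2/15 ≈ -0.13333)
(-29 + j)**2 = (-29 - 2/15)**2 = (-437/15)**2 = 190969/225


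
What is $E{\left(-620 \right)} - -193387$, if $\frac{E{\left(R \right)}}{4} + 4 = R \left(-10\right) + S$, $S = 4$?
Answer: $218187$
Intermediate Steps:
$E{\left(R \right)} = - 40 R$ ($E{\left(R \right)} = -16 + 4 \left(R \left(-10\right) + 4\right) = -16 + 4 \left(- 10 R + 4\right) = -16 + 4 \left(4 - 10 R\right) = -16 - \left(-16 + 40 R\right) = - 40 R$)
$E{\left(-620 \right)} - -193387 = \left(-40\right) \left(-620\right) - -193387 = 24800 + 193387 = 218187$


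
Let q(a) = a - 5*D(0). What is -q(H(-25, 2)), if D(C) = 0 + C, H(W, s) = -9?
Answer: 9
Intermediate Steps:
D(C) = C
q(a) = a (q(a) = a - 5*0 = a + 0 = a)
-q(H(-25, 2)) = -1*(-9) = 9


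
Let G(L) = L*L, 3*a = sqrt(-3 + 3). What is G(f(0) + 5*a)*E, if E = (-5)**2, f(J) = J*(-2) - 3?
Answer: 225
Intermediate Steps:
a = 0 (a = sqrt(-3 + 3)/3 = sqrt(0)/3 = (1/3)*0 = 0)
f(J) = -3 - 2*J (f(J) = -2*J - 3 = -3 - 2*J)
E = 25
G(L) = L**2
G(f(0) + 5*a)*E = ((-3 - 2*0) + 5*0)**2*25 = ((-3 + 0) + 0)**2*25 = (-3 + 0)**2*25 = (-3)**2*25 = 9*25 = 225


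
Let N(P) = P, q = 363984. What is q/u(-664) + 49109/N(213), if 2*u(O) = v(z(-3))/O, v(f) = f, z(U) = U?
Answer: 34319372501/213 ≈ 1.6112e+8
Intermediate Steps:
u(O) = -3/(2*O) (u(O) = (-3/O)/2 = -3/(2*O))
q/u(-664) + 49109/N(213) = 363984/((-3/2/(-664))) + 49109/213 = 363984/((-3/2*(-1/664))) + 49109*(1/213) = 363984/(3/1328) + 49109/213 = 363984*(1328/3) + 49109/213 = 161123584 + 49109/213 = 34319372501/213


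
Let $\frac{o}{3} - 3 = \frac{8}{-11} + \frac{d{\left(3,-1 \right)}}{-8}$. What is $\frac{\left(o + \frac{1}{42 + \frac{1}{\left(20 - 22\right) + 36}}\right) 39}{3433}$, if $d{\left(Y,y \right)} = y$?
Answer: $\frac{35394411}{431706616} \approx 0.081987$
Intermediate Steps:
$o = \frac{633}{88}$ ($o = 9 + 3 \left(\frac{8}{-11} - \frac{1}{-8}\right) = 9 + 3 \left(8 \left(- \frac{1}{11}\right) - - \frac{1}{8}\right) = 9 + 3 \left(- \frac{8}{11} + \frac{1}{8}\right) = 9 + 3 \left(- \frac{53}{88}\right) = 9 - \frac{159}{88} = \frac{633}{88} \approx 7.1932$)
$\frac{\left(o + \frac{1}{42 + \frac{1}{\left(20 - 22\right) + 36}}\right) 39}{3433} = \frac{\left(\frac{633}{88} + \frac{1}{42 + \frac{1}{\left(20 - 22\right) + 36}}\right) 39}{3433} = \left(\frac{633}{88} + \frac{1}{42 + \frac{1}{\left(20 - 22\right) + 36}}\right) 39 \cdot \frac{1}{3433} = \left(\frac{633}{88} + \frac{1}{42 + \frac{1}{-2 + 36}}\right) 39 \cdot \frac{1}{3433} = \left(\frac{633}{88} + \frac{1}{42 + \frac{1}{34}}\right) 39 \cdot \frac{1}{3433} = \left(\frac{633}{88} + \frac{1}{\frac{1429}{34}}\right) 39 \cdot \frac{1}{3433} = \left(\frac{633}{88} + \frac{34}{1429}\right) 39 \cdot \frac{1}{3433} = \frac{907549}{125752} \cdot 39 \cdot \frac{1}{3433} = \frac{35394411}{125752} \cdot \frac{1}{3433} = \frac{35394411}{431706616}$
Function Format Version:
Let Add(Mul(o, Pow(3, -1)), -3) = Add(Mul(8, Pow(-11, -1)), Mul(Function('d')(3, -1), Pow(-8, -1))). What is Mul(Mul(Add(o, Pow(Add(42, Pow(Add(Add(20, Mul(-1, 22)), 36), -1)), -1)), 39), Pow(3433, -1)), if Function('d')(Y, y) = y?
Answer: Rational(35394411, 431706616) ≈ 0.081987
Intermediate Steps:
o = Rational(633, 88) (o = Add(9, Mul(3, Add(Mul(8, Pow(-11, -1)), Mul(-1, Pow(-8, -1))))) = Add(9, Mul(3, Add(Mul(8, Rational(-1, 11)), Mul(-1, Rational(-1, 8))))) = Add(9, Mul(3, Add(Rational(-8, 11), Rational(1, 8)))) = Add(9, Mul(3, Rational(-53, 88))) = Add(9, Rational(-159, 88)) = Rational(633, 88) ≈ 7.1932)
Mul(Mul(Add(o, Pow(Add(42, Pow(Add(Add(20, Mul(-1, 22)), 36), -1)), -1)), 39), Pow(3433, -1)) = Mul(Mul(Add(Rational(633, 88), Pow(Add(42, Pow(Add(Add(20, Mul(-1, 22)), 36), -1)), -1)), 39), Pow(3433, -1)) = Mul(Mul(Add(Rational(633, 88), Pow(Add(42, Pow(Add(Add(20, -22), 36), -1)), -1)), 39), Rational(1, 3433)) = Mul(Mul(Add(Rational(633, 88), Pow(Add(42, Pow(Add(-2, 36), -1)), -1)), 39), Rational(1, 3433)) = Mul(Mul(Add(Rational(633, 88), Pow(Add(42, Pow(34, -1)), -1)), 39), Rational(1, 3433)) = Mul(Mul(Add(Rational(633, 88), Pow(Add(42, Rational(1, 34)), -1)), 39), Rational(1, 3433)) = Mul(Mul(Add(Rational(633, 88), Pow(Rational(1429, 34), -1)), 39), Rational(1, 3433)) = Mul(Mul(Add(Rational(633, 88), Rational(34, 1429)), 39), Rational(1, 3433)) = Mul(Mul(Rational(907549, 125752), 39), Rational(1, 3433)) = Mul(Rational(35394411, 125752), Rational(1, 3433)) = Rational(35394411, 431706616)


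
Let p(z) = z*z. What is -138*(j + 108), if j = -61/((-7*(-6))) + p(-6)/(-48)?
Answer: -204401/14 ≈ -14600.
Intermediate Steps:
p(z) = z**2
j = -185/84 (j = -61/((-7*(-6))) + (-6)**2/(-48) = -61/42 + 36*(-1/48) = -61*1/42 - 3/4 = -61/42 - 3/4 = -185/84 ≈ -2.2024)
-138*(j + 108) = -138*(-185/84 + 108) = -138*8887/84 = -204401/14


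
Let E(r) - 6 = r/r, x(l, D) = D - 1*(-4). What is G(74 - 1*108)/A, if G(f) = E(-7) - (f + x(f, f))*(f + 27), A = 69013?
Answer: -63/9859 ≈ -0.0063901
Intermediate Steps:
x(l, D) = 4 + D (x(l, D) = D + 4 = 4 + D)
E(r) = 7 (E(r) = 6 + r/r = 6 + 1 = 7)
G(f) = 7 - (4 + 2*f)*(27 + f) (G(f) = 7 - (f + (4 + f))*(f + 27) = 7 - (4 + 2*f)*(27 + f))
G(74 - 1*108)/A = (-101 - 58*(74 - 1*108) - 2*(74 - 1*108)²)/69013 = (-101 - 58*(74 - 108) - 2*(74 - 108)²)*(1/69013) = (-101 - 58*(-34) - 2*(-34)²)*(1/69013) = (-101 + 1972 - 2*1156)*(1/69013) = (-101 + 1972 - 2312)*(1/69013) = -441*1/69013 = -63/9859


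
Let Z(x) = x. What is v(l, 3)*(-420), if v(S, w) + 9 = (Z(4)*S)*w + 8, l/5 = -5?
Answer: 126420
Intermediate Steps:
l = -25 (l = 5*(-5) = -25)
v(S, w) = -1 + 4*S*w (v(S, w) = -9 + ((4*S)*w + 8) = -9 + (4*S*w + 8) = -9 + (8 + 4*S*w) = -1 + 4*S*w)
v(l, 3)*(-420) = (-1 + 4*(-25)*3)*(-420) = (-1 - 300)*(-420) = -301*(-420) = 126420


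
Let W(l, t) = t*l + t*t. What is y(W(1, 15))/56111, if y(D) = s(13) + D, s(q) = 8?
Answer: 248/56111 ≈ 0.0044198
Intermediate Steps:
W(l, t) = t² + l*t (W(l, t) = l*t + t² = t² + l*t)
y(D) = 8 + D
y(W(1, 15))/56111 = (8 + 15*(1 + 15))/56111 = (8 + 15*16)*(1/56111) = (8 + 240)*(1/56111) = 248*(1/56111) = 248/56111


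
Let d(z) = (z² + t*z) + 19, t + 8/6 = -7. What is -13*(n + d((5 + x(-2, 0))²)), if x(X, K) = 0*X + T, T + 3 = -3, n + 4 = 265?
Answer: -10634/3 ≈ -3544.7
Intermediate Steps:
n = 261 (n = -4 + 265 = 261)
t = -25/3 (t = -4/3 - 7 = -25/3 ≈ -8.3333)
T = -6 (T = -3 - 3 = -6)
x(X, K) = -6 (x(X, K) = 0*X - 6 = 0 - 6 = -6)
d(z) = 19 + z² - 25*z/3 (d(z) = (z² - 25*z/3) + 19 = 19 + z² - 25*z/3)
-13*(n + d((5 + x(-2, 0))²)) = -13*(261 + (19 + ((5 - 6)²)² - 25*(5 - 6)²/3)) = -13*(261 + (19 + ((-1)²)² - 25/3*(-1)²)) = -13*(261 + (19 + 1² - 25/3*1)) = -13*(261 + (19 + 1 - 25/3)) = -13*(261 + 35/3) = -13*818/3 = -10634/3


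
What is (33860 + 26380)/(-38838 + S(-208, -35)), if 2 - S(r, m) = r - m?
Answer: -60240/38663 ≈ -1.5581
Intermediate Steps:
S(r, m) = 2 + m - r (S(r, m) = 2 - (r - m) = 2 + (m - r) = 2 + m - r)
(33860 + 26380)/(-38838 + S(-208, -35)) = (33860 + 26380)/(-38838 + (2 - 35 - 1*(-208))) = 60240/(-38838 + (2 - 35 + 208)) = 60240/(-38838 + 175) = 60240/(-38663) = 60240*(-1/38663) = -60240/38663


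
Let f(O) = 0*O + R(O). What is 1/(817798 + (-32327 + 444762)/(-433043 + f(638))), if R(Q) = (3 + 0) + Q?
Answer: 432402/353617078361 ≈ 1.2228e-6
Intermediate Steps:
R(Q) = 3 + Q
f(O) = 3 + O (f(O) = 0*O + (3 + O) = 0 + (3 + O) = 3 + O)
1/(817798 + (-32327 + 444762)/(-433043 + f(638))) = 1/(817798 + (-32327 + 444762)/(-433043 + (3 + 638))) = 1/(817798 + 412435/(-433043 + 641)) = 1/(817798 + 412435/(-432402)) = 1/(817798 + 412435*(-1/432402)) = 1/(817798 - 412435/432402) = 1/(353617078361/432402) = 432402/353617078361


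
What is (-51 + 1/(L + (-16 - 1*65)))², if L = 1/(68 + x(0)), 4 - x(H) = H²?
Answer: 88478287209/34000561 ≈ 2602.3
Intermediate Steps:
x(H) = 4 - H²
L = 1/72 (L = 1/(68 + (4 - 1*0²)) = 1/(68 + (4 - 1*0)) = 1/(68 + (4 + 0)) = 1/(68 + 4) = 1/72 ≈ 0.013889)
(-51 + 1/(L + (-16 - 1*65)))² = (-51 + 1/(1/72 + (-16 - 1*65)))² = (-51 + 1/(1/72 + (-16 - 65)))² = (-51 + 1/(1/72 - 81))² = (-51 + 1/(-5831/72))² = (-51 - 72/5831)² = (-297453/5831)² = 88478287209/34000561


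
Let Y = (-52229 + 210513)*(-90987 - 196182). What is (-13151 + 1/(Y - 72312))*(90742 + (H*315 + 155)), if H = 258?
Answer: -34305416669464531001/15151443436 ≈ -2.2642e+9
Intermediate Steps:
Y = -45454257996 (Y = 158284*(-287169) = -45454257996)
(-13151 + 1/(Y - 72312))*(90742 + (H*315 + 155)) = (-13151 + 1/(-45454257996 - 72312))*(90742 + (258*315 + 155)) = (-13151 + 1/(-45454330308))*(90742 + (81270 + 155)) = (-13151 - 1/45454330308)*(90742 + 81425) = -597769897880509/45454330308*172167 = -34305416669464531001/15151443436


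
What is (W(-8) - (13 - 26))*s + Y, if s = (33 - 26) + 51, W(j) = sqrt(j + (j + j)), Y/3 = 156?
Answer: 1222 + 116*I*sqrt(6) ≈ 1222.0 + 284.14*I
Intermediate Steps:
Y = 468 (Y = 3*156 = 468)
W(j) = sqrt(3)*sqrt(j) (W(j) = sqrt(j + 2*j) = sqrt(3*j) = sqrt(3)*sqrt(j))
s = 58 (s = 7 + 51 = 58)
(W(-8) - (13 - 26))*s + Y = (sqrt(3)*sqrt(-8) - (13 - 26))*58 + 468 = (sqrt(3)*(2*I*sqrt(2)) - 1*(-13))*58 + 468 = (2*I*sqrt(6) + 13)*58 + 468 = (13 + 2*I*sqrt(6))*58 + 468 = (754 + 116*I*sqrt(6)) + 468 = 1222 + 116*I*sqrt(6)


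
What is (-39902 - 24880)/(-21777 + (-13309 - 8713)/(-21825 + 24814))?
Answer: 27661914/9301925 ≈ 2.9738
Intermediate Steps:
(-39902 - 24880)/(-21777 + (-13309 - 8713)/(-21825 + 24814)) = -64782/(-21777 - 22022/2989) = -64782/(-21777 - 22022*1/2989) = -64782/(-21777 - 3146/427) = -64782/(-9301925/427) = -64782*(-427/9301925) = 27661914/9301925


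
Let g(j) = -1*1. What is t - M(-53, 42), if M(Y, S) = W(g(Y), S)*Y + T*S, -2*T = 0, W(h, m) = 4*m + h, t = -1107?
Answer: 7744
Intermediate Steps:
g(j) = -1
W(h, m) = h + 4*m
T = 0 (T = -½*0 = 0)
M(Y, S) = Y*(-1 + 4*S) (M(Y, S) = (-1 + 4*S)*Y + 0*S = Y*(-1 + 4*S) + 0 = Y*(-1 + 4*S))
t - M(-53, 42) = -1107 - (-53)*(-1 + 4*42) = -1107 - (-53)*(-1 + 168) = -1107 - (-53)*167 = -1107 - 1*(-8851) = -1107 + 8851 = 7744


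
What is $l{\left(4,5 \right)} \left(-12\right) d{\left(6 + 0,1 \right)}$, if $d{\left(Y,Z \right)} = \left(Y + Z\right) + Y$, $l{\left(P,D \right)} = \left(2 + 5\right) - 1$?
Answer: $-936$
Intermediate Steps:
$l{\left(P,D \right)} = 6$ ($l{\left(P,D \right)} = 7 - 1 = 6$)
$d{\left(Y,Z \right)} = Z + 2 Y$
$l{\left(4,5 \right)} \left(-12\right) d{\left(6 + 0,1 \right)} = 6 \left(-12\right) \left(1 + 2 \left(6 + 0\right)\right) = - 72 \left(1 + 2 \cdot 6\right) = - 72 \left(1 + 12\right) = \left(-72\right) 13 = -936$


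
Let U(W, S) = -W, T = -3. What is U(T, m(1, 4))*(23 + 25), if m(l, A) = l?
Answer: 144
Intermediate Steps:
U(T, m(1, 4))*(23 + 25) = (-1*(-3))*(23 + 25) = 3*48 = 144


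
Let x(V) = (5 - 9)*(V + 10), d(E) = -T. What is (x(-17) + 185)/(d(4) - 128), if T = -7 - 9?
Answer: -213/112 ≈ -1.9018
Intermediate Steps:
T = -16
d(E) = 16 (d(E) = -1*(-16) = 16)
x(V) = -40 - 4*V (x(V) = -4*(10 + V) = -40 - 4*V)
(x(-17) + 185)/(d(4) - 128) = ((-40 - 4*(-17)) + 185)/(16 - 128) = ((-40 + 68) + 185)/(-112) = (28 + 185)*(-1/112) = 213*(-1/112) = -213/112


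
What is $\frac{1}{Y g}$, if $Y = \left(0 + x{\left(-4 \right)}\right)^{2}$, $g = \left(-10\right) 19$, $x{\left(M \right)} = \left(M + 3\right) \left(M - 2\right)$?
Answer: $- \frac{1}{6840} \approx -0.0001462$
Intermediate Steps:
$x{\left(M \right)} = \left(-2 + M\right) \left(3 + M\right)$ ($x{\left(M \right)} = \left(3 + M\right) \left(-2 + M\right) = \left(-2 + M\right) \left(3 + M\right)$)
$g = -190$
$Y = 36$ ($Y = \left(0 - \left(10 - 16\right)\right)^{2} = \left(0 - -6\right)^{2} = \left(0 + 6\right)^{2} = 6^{2} = 36$)
$\frac{1}{Y g} = \frac{1}{36 \left(-190\right)} = \frac{1}{-6840} = - \frac{1}{6840}$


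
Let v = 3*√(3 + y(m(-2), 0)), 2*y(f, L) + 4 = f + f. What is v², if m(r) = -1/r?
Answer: 27/2 ≈ 13.500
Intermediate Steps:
y(f, L) = -2 + f (y(f, L) = -2 + (f + f)/2 = -2 + (2*f)/2 = -2 + f)
v = 3*√6/2 (v = 3*√(3 + (-2 - 1/(-2))) = 3*√(3 + (-2 - 1*(-½))) = 3*√(3 + (-2 + ½)) = 3*√(3 - 3/2) = 3*√(3/2) = 3*(√6/2) = 3*√6/2 ≈ 3.6742)
v² = (3*√6/2)² = 27/2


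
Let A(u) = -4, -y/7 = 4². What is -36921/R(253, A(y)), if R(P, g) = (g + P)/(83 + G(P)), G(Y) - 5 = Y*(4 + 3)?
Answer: -22878713/83 ≈ -2.7565e+5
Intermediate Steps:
G(Y) = 5 + 7*Y (G(Y) = 5 + Y*(4 + 3) = 5 + Y*7 = 5 + 7*Y)
y = -112 (y = -7*4² = -7*16 = -112)
R(P, g) = (P + g)/(88 + 7*P) (R(P, g) = (g + P)/(83 + (5 + 7*P)) = (P + g)/(88 + 7*P))
-36921/R(253, A(y)) = -36921*(88 + 7*253)/(253 - 4) = -36921/(249/(88 + 1771)) = -36921/(249/1859) = -36921/((1/1859)*249) = -36921/249/1859 = -36921*1859/249 = -22878713/83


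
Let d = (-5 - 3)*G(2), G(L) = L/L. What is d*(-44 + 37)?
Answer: 56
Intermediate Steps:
G(L) = 1
d = -8 (d = (-5 - 3)*1 = -8*1 = -8)
d*(-44 + 37) = -8*(-44 + 37) = -8*(-7) = 56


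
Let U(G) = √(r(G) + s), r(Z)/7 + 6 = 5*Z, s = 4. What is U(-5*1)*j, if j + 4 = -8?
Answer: -12*I*√213 ≈ -175.13*I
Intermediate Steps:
j = -12 (j = -4 - 8 = -12)
r(Z) = -42 + 35*Z (r(Z) = -42 + 7*(5*Z) = -42 + 35*Z)
U(G) = √(-38 + 35*G) (U(G) = √((-42 + 35*G) + 4) = √(-38 + 35*G))
U(-5*1)*j = √(-38 + 35*(-5*1))*(-12) = √(-38 + 35*(-5))*(-12) = √(-38 - 175)*(-12) = √(-213)*(-12) = (I*√213)*(-12) = -12*I*√213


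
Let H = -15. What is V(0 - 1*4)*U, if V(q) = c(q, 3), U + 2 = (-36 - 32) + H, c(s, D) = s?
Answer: 340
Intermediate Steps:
U = -85 (U = -2 + ((-36 - 32) - 15) = -2 + (-68 - 15) = -2 - 83 = -85)
V(q) = q
V(0 - 1*4)*U = (0 - 1*4)*(-85) = (0 - 4)*(-85) = -4*(-85) = 340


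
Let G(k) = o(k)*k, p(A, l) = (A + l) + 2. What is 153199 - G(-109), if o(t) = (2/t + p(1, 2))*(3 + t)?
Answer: 95641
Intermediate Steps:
p(A, l) = 2 + A + l
o(t) = (3 + t)*(5 + 2/t) (o(t) = (2/t + (2 + 1 + 2))*(3 + t) = (2/t + 5)*(3 + t) = (5 + 2/t)*(3 + t) = (3 + t)*(5 + 2/t))
G(k) = k*(17 + 5*k + 6/k) (G(k) = (17 + 5*k + 6/k)*k = k*(17 + 5*k + 6/k))
153199 - G(-109) = 153199 - (6 - 109*(17 + 5*(-109))) = 153199 - (6 - 109*(17 - 545)) = 153199 - (6 - 109*(-528)) = 153199 - (6 + 57552) = 153199 - 1*57558 = 153199 - 57558 = 95641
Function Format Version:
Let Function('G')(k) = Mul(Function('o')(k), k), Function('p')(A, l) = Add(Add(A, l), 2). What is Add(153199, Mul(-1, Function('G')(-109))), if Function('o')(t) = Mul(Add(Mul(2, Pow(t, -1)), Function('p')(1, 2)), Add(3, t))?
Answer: 95641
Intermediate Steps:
Function('p')(A, l) = Add(2, A, l)
Function('o')(t) = Mul(Add(3, t), Add(5, Mul(2, Pow(t, -1)))) (Function('o')(t) = Mul(Add(Mul(2, Pow(t, -1)), Add(2, 1, 2)), Add(3, t)) = Mul(Add(Mul(2, Pow(t, -1)), 5), Add(3, t)) = Mul(Add(5, Mul(2, Pow(t, -1))), Add(3, t)) = Mul(Add(3, t), Add(5, Mul(2, Pow(t, -1)))))
Function('G')(k) = Mul(k, Add(17, Mul(5, k), Mul(6, Pow(k, -1)))) (Function('G')(k) = Mul(Add(17, Mul(5, k), Mul(6, Pow(k, -1))), k) = Mul(k, Add(17, Mul(5, k), Mul(6, Pow(k, -1)))))
Add(153199, Mul(-1, Function('G')(-109))) = Add(153199, Mul(-1, Add(6, Mul(-109, Add(17, Mul(5, -109)))))) = Add(153199, Mul(-1, Add(6, Mul(-109, Add(17, -545))))) = Add(153199, Mul(-1, Add(6, Mul(-109, -528)))) = Add(153199, Mul(-1, Add(6, 57552))) = Add(153199, Mul(-1, 57558)) = Add(153199, -57558) = 95641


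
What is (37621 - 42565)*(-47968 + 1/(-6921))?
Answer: 547113799792/2307 ≈ 2.3715e+8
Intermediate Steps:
(37621 - 42565)*(-47968 + 1/(-6921)) = -4944*(-47968 - 1/6921) = -4944*(-331986529/6921) = 547113799792/2307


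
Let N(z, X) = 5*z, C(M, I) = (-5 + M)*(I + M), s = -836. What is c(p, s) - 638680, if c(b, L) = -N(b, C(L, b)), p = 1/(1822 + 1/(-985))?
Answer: -1146219201845/1794669 ≈ -6.3868e+5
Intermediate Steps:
p = 985/1794669 (p = 1/(1822 - 1/985) = 1/(1794669/985) = 985/1794669 ≈ 0.00054885)
c(b, L) = -5*b
c(p, s) - 638680 = -5*985/1794669 - 638680 = -4925/1794669 - 638680 = -1146219201845/1794669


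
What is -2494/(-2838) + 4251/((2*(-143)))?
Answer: -923/66 ≈ -13.985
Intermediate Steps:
-2494/(-2838) + 4251/((2*(-143))) = -2494*(-1/2838) + 4251/(-286) = 29/33 + 4251*(-1/286) = 29/33 - 327/22 = -923/66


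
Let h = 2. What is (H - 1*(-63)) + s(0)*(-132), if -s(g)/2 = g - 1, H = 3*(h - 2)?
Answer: -201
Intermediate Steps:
H = 0 (H = 3*(2 - 2) = 3*0 = 0)
s(g) = 2 - 2*g (s(g) = -2*(g - 1) = -2*(-1 + g) = 2 - 2*g)
(H - 1*(-63)) + s(0)*(-132) = (0 - 1*(-63)) + (2 - 2*0)*(-132) = (0 + 63) + (2 + 0)*(-132) = 63 + 2*(-132) = 63 - 264 = -201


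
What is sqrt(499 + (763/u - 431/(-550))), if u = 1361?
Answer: sqrt(11214257833922)/149710 ≈ 22.368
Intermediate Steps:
sqrt(499 + (763/u - 431/(-550))) = sqrt(499 + (763/1361 - 431/(-550))) = sqrt(499 + (763*(1/1361) - 431*(-1/550))) = sqrt(499 + (763/1361 + 431/550)) = sqrt(499 + 1006241/748550) = sqrt(374532691/748550) = sqrt(11214257833922)/149710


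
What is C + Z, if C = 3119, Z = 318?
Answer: 3437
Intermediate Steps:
C + Z = 3119 + 318 = 3437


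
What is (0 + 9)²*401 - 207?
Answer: 32274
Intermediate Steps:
(0 + 9)²*401 - 207 = 9²*401 - 207 = 81*401 - 207 = 32481 - 207 = 32274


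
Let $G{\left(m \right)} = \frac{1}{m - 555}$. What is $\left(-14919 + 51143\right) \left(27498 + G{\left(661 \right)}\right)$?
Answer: $\frac{52792658368}{53} \approx 9.9609 \cdot 10^{8}$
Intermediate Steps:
$G{\left(m \right)} = \frac{1}{-555 + m}$
$\left(-14919 + 51143\right) \left(27498 + G{\left(661 \right)}\right) = \left(-14919 + 51143\right) \left(27498 + \frac{1}{-555 + 661}\right) = 36224 \left(27498 + \frac{1}{106}\right) = 36224 \cdot \frac{2914789}{106} = \frac{52792658368}{53}$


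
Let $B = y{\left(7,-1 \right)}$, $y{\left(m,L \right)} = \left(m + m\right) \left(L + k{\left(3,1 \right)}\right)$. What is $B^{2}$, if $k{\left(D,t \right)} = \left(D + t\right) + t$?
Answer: $3136$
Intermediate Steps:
$k{\left(D,t \right)} = D + 2 t$
$y{\left(m,L \right)} = 2 m \left(5 + L\right)$ ($y{\left(m,L \right)} = \left(m + m\right) \left(L + \left(3 + 2 \cdot 1\right)\right) = 2 m \left(L + \left(3 + 2\right)\right) = 2 m \left(L + 5\right) = 2 m \left(5 + L\right)$)
$B = 56$ ($B = 2 \cdot 7 \left(5 - 1\right) = 2 \cdot 7 \cdot 4 = 56$)
$B^{2} = 56^{2} = 3136$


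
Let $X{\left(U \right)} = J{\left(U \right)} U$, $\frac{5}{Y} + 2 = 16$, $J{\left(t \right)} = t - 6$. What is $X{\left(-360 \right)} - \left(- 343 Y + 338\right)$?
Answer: $\frac{263089}{2} \approx 1.3154 \cdot 10^{5}$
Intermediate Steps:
$J{\left(t \right)} = -6 + t$ ($J{\left(t \right)} = t - 6 = -6 + t$)
$Y = \frac{5}{14}$ ($Y = \frac{5}{-2 + 16} = \frac{5}{14} \approx 0.35714$)
$X{\left(U \right)} = U \left(-6 + U\right)$ ($X{\left(U \right)} = \left(-6 + U\right) U = U \left(-6 + U\right)$)
$X{\left(-360 \right)} - \left(- 343 Y + 338\right) = - 360 \left(-6 - 360\right) - \left(\left(-343\right) \frac{5}{14} + 338\right) = \left(-360\right) \left(-366\right) - \left(- \frac{245}{2} + 338\right) = 131760 - \frac{431}{2} = \frac{263089}{2}$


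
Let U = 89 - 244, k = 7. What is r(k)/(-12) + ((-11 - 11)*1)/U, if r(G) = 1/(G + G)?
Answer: 3541/26040 ≈ 0.13598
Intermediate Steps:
U = -155
r(G) = 1/(2*G)
r(k)/(-12) + ((-11 - 11)*1)/U = ((½)/7)/(-12) + ((-11 - 11)*1)/(-155) = ((½)*(⅐))*(-1/12) - 22*1*(-1/155) = (1/14)*(-1/12) - 22*(-1/155) = -1/168 + 22/155 = 3541/26040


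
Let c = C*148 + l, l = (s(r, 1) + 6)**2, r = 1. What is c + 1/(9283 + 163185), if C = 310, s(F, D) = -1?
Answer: 7917143541/172468 ≈ 45905.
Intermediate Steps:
l = 25 (l = (-1 + 6)**2 = 5**2 = 25)
c = 45905 (c = 310*148 + 25 = 45880 + 25 = 45905)
c + 1/(9283 + 163185) = 45905 + 1/(9283 + 163185) = 45905 + 1/172468 = 7917143541/172468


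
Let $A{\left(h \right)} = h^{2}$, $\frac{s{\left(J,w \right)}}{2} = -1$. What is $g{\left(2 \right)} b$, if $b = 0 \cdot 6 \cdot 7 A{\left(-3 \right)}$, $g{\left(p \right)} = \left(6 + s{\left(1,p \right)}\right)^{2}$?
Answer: $0$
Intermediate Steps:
$s{\left(J,w \right)} = -2$ ($s{\left(J,w \right)} = 2 \left(-1\right) = -2$)
$g{\left(p \right)} = 16$ ($g{\left(p \right)} = \left(6 - 2\right)^{2} = 4^{2} = 16$)
$b = 0$ ($b = 0 \cdot 6 \cdot 7 \left(-3\right)^{2} = 0 \cdot 7 \cdot 9 = 0 \cdot 9 = 0$)
$g{\left(2 \right)} b = 16 \cdot 0 = 0$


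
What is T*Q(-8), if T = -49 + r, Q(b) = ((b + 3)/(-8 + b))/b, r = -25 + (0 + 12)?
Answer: 155/64 ≈ 2.4219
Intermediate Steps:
r = -13 (r = -25 + 12 = -13)
Q(b) = (3 + b)/(b*(-8 + b)) (Q(b) = ((3 + b)/(-8 + b))/b = (3 + b)/(b*(-8 + b)))
T = -62 (T = -49 - 13 = -62)
T*Q(-8) = -62*(3 - 8)/((-8)*(-8 - 8)) = -(-31)*(-5)/(4*(-16)) = -(-31)*(-1)*(-5)/(4*16) = -62*(-5/128) = 155/64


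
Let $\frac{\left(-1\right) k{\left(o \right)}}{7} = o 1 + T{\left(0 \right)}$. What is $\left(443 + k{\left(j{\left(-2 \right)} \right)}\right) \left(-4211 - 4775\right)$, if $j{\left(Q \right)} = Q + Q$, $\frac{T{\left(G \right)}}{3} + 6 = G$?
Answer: $-5364642$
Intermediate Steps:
$T{\left(G \right)} = -18 + 3 G$
$j{\left(Q \right)} = 2 Q$
$k{\left(o \right)} = 126 - 7 o$ ($k{\left(o \right)} = - 7 \left(o 1 + \left(-18 + 3 \cdot 0\right)\right) = - 7 \left(o + \left(-18 + 0\right)\right) = - 7 \left(o - 18\right) = - 7 \left(-18 + o\right) = 126 - 7 o$)
$\left(443 + k{\left(j{\left(-2 \right)} \right)}\right) \left(-4211 - 4775\right) = \left(443 + \left(126 - 7 \cdot 2 \left(-2\right)\right)\right) \left(-4211 - 4775\right) = \left(443 + \left(126 - -28\right)\right) \left(-8986\right) = \left(443 + \left(126 + 28\right)\right) \left(-8986\right) = \left(443 + 154\right) \left(-8986\right) = 597 \left(-8986\right) = -5364642$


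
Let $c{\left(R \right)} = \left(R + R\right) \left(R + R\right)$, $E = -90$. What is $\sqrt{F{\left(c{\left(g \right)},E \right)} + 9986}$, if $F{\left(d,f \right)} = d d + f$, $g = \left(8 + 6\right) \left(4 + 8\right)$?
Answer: $2 \sqrt{3186379178} \approx 1.129 \cdot 10^{5}$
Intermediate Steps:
$g = 168$ ($g = 14 \cdot 12 = 168$)
$c{\left(R \right)} = 4 R^{2}$ ($c{\left(R \right)} = 2 R 2 R = 4 R^{2}$)
$F{\left(d,f \right)} = f + d^{2}$ ($F{\left(d,f \right)} = d^{2} + f = f + d^{2}$)
$\sqrt{F{\left(c{\left(g \right)},E \right)} + 9986} = \sqrt{\left(-90 + \left(4 \cdot 168^{2}\right)^{2}\right) + 9986} = \sqrt{\left(-90 + \left(4 \cdot 28224\right)^{2}\right) + 9986} = \sqrt{\left(-90 + 112896^{2}\right) + 9986} = \sqrt{\left(-90 + 12745506816\right) + 9986} = \sqrt{12745506726 + 9986} = \sqrt{12745516712} = 2 \sqrt{3186379178}$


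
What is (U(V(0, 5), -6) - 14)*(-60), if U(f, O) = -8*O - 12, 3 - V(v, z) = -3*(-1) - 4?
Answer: -1320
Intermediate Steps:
V(v, z) = 4 (V(v, z) = 3 - (-3*(-1) - 4) = 3 - (3 - 4) = 3 - 1*(-1) = 3 + 1 = 4)
U(f, O) = -12 - 8*O
(U(V(0, 5), -6) - 14)*(-60) = ((-12 - 8*(-6)) - 14)*(-60) = ((-12 + 48) - 14)*(-60) = (36 - 14)*(-60) = 22*(-60) = -1320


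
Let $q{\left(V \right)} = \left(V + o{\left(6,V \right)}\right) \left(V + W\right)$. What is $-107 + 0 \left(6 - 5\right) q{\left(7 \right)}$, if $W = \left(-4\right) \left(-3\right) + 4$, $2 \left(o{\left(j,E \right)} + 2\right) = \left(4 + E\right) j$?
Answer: $-107$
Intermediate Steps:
$o{\left(j,E \right)} = -2 + \frac{j \left(4 + E\right)}{2}$ ($o{\left(j,E \right)} = -2 + \frac{\left(4 + E\right) j}{2} = -2 + \frac{j \left(4 + E\right)}{2}$)
$W = 16$ ($W = 12 + 4 = 16$)
$q{\left(V \right)} = \left(10 + 4 V\right) \left(16 + V\right)$ ($q{\left(V \right)} = \left(V + \left(-2 + 2 \cdot 6 + \frac{1}{2} V 6\right)\right) \left(V + 16\right) = \left(V + \left(-2 + 12 + 3 V\right)\right) \left(16 + V\right) = \left(V + \left(10 + 3 V\right)\right) \left(16 + V\right) = \left(10 + 4 V\right) \left(16 + V\right)$)
$-107 + 0 \left(6 - 5\right) q{\left(7 \right)} = -107 + 0 \left(6 - 5\right) \left(160 + 4 \cdot 7^{2} + 74 \cdot 7\right) = -107 + 0 \cdot 1 \left(160 + 4 \cdot 49 + 518\right) = -107 + 0 \left(160 + 196 + 518\right) = -107 + 0 \cdot 874 = -107 + 0 = -107$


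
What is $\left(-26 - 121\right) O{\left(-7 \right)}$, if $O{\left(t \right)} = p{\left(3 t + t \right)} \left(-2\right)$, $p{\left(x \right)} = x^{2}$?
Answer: $230496$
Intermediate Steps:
$O{\left(t \right)} = - 32 t^{2}$ ($O{\left(t \right)} = \left(3 t + t\right)^{2} \left(-2\right) = \left(4 t\right)^{2} \left(-2\right) = 16 t^{2} \left(-2\right) = - 32 t^{2}$)
$\left(-26 - 121\right) O{\left(-7 \right)} = \left(-26 - 121\right) \left(- 32 \left(-7\right)^{2}\right) = - 147 \left(\left(-32\right) 49\right) = \left(-147\right) \left(-1568\right) = 230496$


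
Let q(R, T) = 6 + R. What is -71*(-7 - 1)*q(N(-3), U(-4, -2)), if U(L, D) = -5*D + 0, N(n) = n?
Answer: 1704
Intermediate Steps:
U(L, D) = -5*D
-71*(-7 - 1)*q(N(-3), U(-4, -2)) = -71*(-7 - 1)*(6 - 3) = -(-568)*3 = -71*(-24) = 1704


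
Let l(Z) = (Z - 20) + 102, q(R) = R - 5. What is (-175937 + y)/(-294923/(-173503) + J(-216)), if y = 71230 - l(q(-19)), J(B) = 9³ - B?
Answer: -18177041795/164255258 ≈ -110.66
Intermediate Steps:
J(B) = 729 - B
q(R) = -5 + R
l(Z) = 82 + Z (l(Z) = (-20 + Z) + 102 = 82 + Z)
y = 71172 (y = 71230 - (82 + (-5 - 19)) = 71230 - (82 - 24) = 71230 - 1*58 = 71230 - 58 = 71172)
(-175937 + y)/(-294923/(-173503) + J(-216)) = (-175937 + 71172)/(-294923/(-173503) + (729 - 1*(-216))) = -104765/(-294923*(-1/173503) + (729 + 216)) = -104765/(294923/173503 + 945) = -104765/164255258/173503 = -104765*173503/164255258 = -18177041795/164255258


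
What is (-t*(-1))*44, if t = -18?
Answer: -792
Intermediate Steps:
(-t*(-1))*44 = (-1*(-18)*(-1))*44 = (18*(-1))*44 = -18*44 = -792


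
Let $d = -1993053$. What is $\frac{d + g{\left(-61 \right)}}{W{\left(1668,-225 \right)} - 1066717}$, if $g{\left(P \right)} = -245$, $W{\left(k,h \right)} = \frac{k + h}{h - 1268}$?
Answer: $\frac{1487996957}{796304962} \approx 1.8686$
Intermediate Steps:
$W{\left(k,h \right)} = \frac{h + k}{-1268 + h}$
$\frac{d + g{\left(-61 \right)}}{W{\left(1668,-225 \right)} - 1066717} = \frac{-1993053 - 245}{\frac{-225 + 1668}{-1268 - 225} - 1066717} = - \frac{1993298}{\frac{1}{-1493} \cdot 1443 - 1066717} = - \frac{1993298}{\left(- \frac{1}{1493}\right) 1443 - 1066717} = - \frac{1993298}{- \frac{1443}{1493} - 1066717} = - \frac{1993298}{- \frac{1592609924}{1493}} = \left(-1993298\right) \left(- \frac{1493}{1592609924}\right) = \frac{1487996957}{796304962}$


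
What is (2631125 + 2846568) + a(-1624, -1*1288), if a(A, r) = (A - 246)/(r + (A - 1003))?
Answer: 4289033993/783 ≈ 5.4777e+6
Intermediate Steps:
a(A, r) = (-246 + A)/(-1003 + A + r) (a(A, r) = (-246 + A)/(r + (-1003 + A)) = (-246 + A)/(-1003 + A + r))
(2631125 + 2846568) + a(-1624, -1*1288) = (2631125 + 2846568) + (-246 - 1624)/(-1003 - 1624 - 1*1288) = 5477693 - 1870/(-1003 - 1624 - 1288) = 5477693 - 1870/(-3915) = 5477693 - 1/3915*(-1870) = 5477693 + 374/783 = 4289033993/783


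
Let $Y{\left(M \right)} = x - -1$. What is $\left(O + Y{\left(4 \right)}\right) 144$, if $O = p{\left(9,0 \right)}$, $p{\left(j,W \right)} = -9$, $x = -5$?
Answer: $-1872$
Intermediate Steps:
$Y{\left(M \right)} = -4$ ($Y{\left(M \right)} = -5 - -1 = -5 + 1 = -4$)
$O = -9$
$\left(O + Y{\left(4 \right)}\right) 144 = \left(-9 - 4\right) 144 = \left(-13\right) 144 = -1872$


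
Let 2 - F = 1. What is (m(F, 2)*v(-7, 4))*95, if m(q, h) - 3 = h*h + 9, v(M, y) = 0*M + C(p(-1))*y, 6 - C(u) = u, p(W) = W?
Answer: 42560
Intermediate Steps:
F = 1 (F = 2 - 1*1 = 2 - 1 = 1)
C(u) = 6 - u
v(M, y) = 7*y (v(M, y) = 0*M + (6 - 1*(-1))*y = 0 + (6 + 1)*y = 0 + 7*y = 7*y)
m(q, h) = 12 + h**2 (m(q, h) = 3 + (h*h + 9) = 3 + (h**2 + 9) = 3 + (9 + h**2) = 12 + h**2)
(m(F, 2)*v(-7, 4))*95 = ((12 + 2**2)*(7*4))*95 = ((12 + 4)*28)*95 = (16*28)*95 = 448*95 = 42560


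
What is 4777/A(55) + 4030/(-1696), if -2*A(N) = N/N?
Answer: -8103807/848 ≈ -9556.4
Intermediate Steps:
A(N) = -½ (A(N) = -N/(2*N) = -½*1 = -½)
4777/A(55) + 4030/(-1696) = 4777/(-½) + 4030/(-1696) = 4777*(-2) + 4030*(-1/1696) = -9554 - 2015/848 = -8103807/848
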